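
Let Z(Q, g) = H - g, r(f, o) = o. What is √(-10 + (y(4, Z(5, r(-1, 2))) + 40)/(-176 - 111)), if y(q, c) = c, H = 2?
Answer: I*√835170/287 ≈ 3.1842*I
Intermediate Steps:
Z(Q, g) = 2 - g
√(-10 + (y(4, Z(5, r(-1, 2))) + 40)/(-176 - 111)) = √(-10 + ((2 - 1*2) + 40)/(-176 - 111)) = √(-10 + ((2 - 2) + 40)/(-287)) = √(-10 + (0 + 40)*(-1/287)) = √(-10 + 40*(-1/287)) = √(-10 - 40/287) = √(-2910/287) = I*√835170/287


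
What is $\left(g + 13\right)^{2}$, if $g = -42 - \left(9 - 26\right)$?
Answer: $144$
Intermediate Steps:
$g = -25$ ($g = -42 - -17 = -42 + 17 = -25$)
$\left(g + 13\right)^{2} = \left(-25 + 13\right)^{2} = \left(-12\right)^{2} = 144$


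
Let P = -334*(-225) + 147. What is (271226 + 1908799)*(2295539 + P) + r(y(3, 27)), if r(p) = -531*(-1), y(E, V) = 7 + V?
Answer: 5168481751431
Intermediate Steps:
P = 75297 (P = 75150 + 147 = 75297)
r(p) = 531
(271226 + 1908799)*(2295539 + P) + r(y(3, 27)) = (271226 + 1908799)*(2295539 + 75297) + 531 = 2180025*2370836 + 531 = 5168481750900 + 531 = 5168481751431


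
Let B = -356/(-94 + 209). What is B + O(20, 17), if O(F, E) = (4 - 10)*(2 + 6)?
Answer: -5876/115 ≈ -51.096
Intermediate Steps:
O(F, E) = -48 (O(F, E) = -6*8 = -48)
B = -356/115 ≈ -3.0957
B + O(20, 17) = -356/115 - 48 = -5876/115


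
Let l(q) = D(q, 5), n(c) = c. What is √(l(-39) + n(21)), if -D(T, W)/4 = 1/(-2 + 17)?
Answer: √4665/15 ≈ 4.5534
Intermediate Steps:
D(T, W) = -4/15 (D(T, W) = -4/(-2 + 17) = -4/15)
l(q) = -4/15
√(l(-39) + n(21)) = √(-4/15 + 21) = √(311/15) = √4665/15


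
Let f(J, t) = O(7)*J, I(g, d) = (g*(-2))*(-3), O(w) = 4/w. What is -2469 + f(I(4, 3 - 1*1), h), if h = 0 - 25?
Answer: -17187/7 ≈ -2455.3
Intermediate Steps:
h = -25
I(g, d) = 6*g (I(g, d) = -2*g*(-3) = 6*g)
f(J, t) = 4*J/7 (f(J, t) = (4/7)*J = (4*(1/7))*J = 4*J/7)
-2469 + f(I(4, 3 - 1*1), h) = -2469 + 4*(6*4)/7 = -2469 + (4/7)*24 = -2469 + 96/7 = -17187/7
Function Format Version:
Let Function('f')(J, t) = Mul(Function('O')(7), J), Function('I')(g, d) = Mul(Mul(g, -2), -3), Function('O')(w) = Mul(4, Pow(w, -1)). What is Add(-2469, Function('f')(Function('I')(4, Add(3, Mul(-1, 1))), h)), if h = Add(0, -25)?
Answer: Rational(-17187, 7) ≈ -2455.3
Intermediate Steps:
h = -25
Function('I')(g, d) = Mul(6, g) (Function('I')(g, d) = Mul(Mul(-2, g), -3) = Mul(6, g))
Function('f')(J, t) = Mul(Rational(4, 7), J) (Function('f')(J, t) = Mul(Mul(4, Pow(7, -1)), J) = Mul(Mul(4, Rational(1, 7)), J) = Mul(Rational(4, 7), J))
Add(-2469, Function('f')(Function('I')(4, Add(3, Mul(-1, 1))), h)) = Add(-2469, Mul(Rational(4, 7), Mul(6, 4))) = Add(-2469, Mul(Rational(4, 7), 24)) = Add(-2469, Rational(96, 7)) = Rational(-17187, 7)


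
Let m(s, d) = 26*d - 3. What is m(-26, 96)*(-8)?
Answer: -19944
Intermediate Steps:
m(s, d) = -3 + 26*d
m(-26, 96)*(-8) = (-3 + 26*96)*(-8) = (-3 + 2496)*(-8) = 2493*(-8) = -19944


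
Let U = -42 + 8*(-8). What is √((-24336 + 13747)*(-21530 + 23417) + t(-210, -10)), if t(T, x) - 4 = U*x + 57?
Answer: I*√19980322 ≈ 4469.9*I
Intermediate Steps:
U = -106 (U = -42 - 64 = -106)
t(T, x) = 61 - 106*x (t(T, x) = 4 + (-106*x + 57) = 4 + (57 - 106*x) = 61 - 106*x)
√((-24336 + 13747)*(-21530 + 23417) + t(-210, -10)) = √((-24336 + 13747)*(-21530 + 23417) + (61 - 106*(-10))) = √(-10589*1887 + (61 + 1060)) = √(-19981443 + 1121) = √(-19980322) = I*√19980322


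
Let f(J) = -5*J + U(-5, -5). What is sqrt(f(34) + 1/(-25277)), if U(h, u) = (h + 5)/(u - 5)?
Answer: I*sqrt(108617569207)/25277 ≈ 13.038*I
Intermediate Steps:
U(h, u) = (5 + h)/(-5 + u)
f(J) = -5*J (f(J) = -5*J + (5 - 5)/(-5 - 5) = -5*J + 0/(-10) = -5*J - 1/10*0 = -5*J + 0 = -5*J)
sqrt(f(34) + 1/(-25277)) = sqrt(-5*34 + 1/(-25277)) = sqrt(-170 - 1/25277) = sqrt(-4297091/25277) = I*sqrt(108617569207)/25277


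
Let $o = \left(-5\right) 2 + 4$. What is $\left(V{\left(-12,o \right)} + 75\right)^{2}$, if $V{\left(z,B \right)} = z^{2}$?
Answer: $47961$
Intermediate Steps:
$o = -6$ ($o = -10 + 4 = -6$)
$\left(V{\left(-12,o \right)} + 75\right)^{2} = \left(\left(-12\right)^{2} + 75\right)^{2} = \left(144 + 75\right)^{2} = 219^{2} = 47961$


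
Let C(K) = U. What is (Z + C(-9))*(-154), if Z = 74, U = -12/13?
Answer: -146300/13 ≈ -11254.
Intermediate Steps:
U = -12/13 (U = -12*1/13 = -12/13 ≈ -0.92308)
C(K) = -12/13
(Z + C(-9))*(-154) = (74 - 12/13)*(-154) = (950/13)*(-154) = -146300/13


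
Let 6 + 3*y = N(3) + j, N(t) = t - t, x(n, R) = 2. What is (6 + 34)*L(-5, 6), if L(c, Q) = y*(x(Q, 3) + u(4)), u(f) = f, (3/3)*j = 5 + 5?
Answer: 320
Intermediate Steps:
N(t) = 0
j = 10 (j = 5 + 5 = 10)
y = 4/3 (y = -2 + (0 + 10)/3 = -2 + (⅓)*10 = -2 + 10/3 = 4/3 ≈ 1.3333)
L(c, Q) = 8 (L(c, Q) = 4*(2 + 4)/3 = (4/3)*6 = 8)
(6 + 34)*L(-5, 6) = (6 + 34)*8 = 40*8 = 320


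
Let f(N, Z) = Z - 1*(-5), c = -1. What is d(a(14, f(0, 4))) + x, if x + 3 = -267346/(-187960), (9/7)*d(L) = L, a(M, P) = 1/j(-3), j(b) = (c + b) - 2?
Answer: -4332139/2537460 ≈ -1.7073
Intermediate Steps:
f(N, Z) = 5 + Z (f(N, Z) = Z + 5 = 5 + Z)
j(b) = -3 + b (j(b) = (-1 + b) - 2 = -3 + b)
a(M, P) = -1/6 (a(M, P) = 1/(-3 - 3) = 1/(-6) = -1/6)
d(L) = 7*L/9
x = -148267/93980 (x = -3 - 267346/(-187960) = -3 - 267346*(-1/187960) = -3 + 133673/93980 = -148267/93980 ≈ -1.5776)
d(a(14, f(0, 4))) + x = (7/9)*(-1/6) - 148267/93980 = -7/54 - 148267/93980 = -4332139/2537460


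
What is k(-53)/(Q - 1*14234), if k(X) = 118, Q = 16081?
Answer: 118/1847 ≈ 0.063887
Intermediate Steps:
k(-53)/(Q - 1*14234) = 118/(16081 - 1*14234) = 118/(16081 - 14234) = 118/1847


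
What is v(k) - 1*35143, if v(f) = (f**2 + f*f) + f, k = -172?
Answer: 23853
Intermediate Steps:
v(f) = f + 2*f**2 (v(f) = (f**2 + f**2) + f = 2*f**2 + f = f + 2*f**2)
v(k) - 1*35143 = -172*(1 + 2*(-172)) - 1*35143 = -172*(1 - 344) - 35143 = -172*(-343) - 35143 = 58996 - 35143 = 23853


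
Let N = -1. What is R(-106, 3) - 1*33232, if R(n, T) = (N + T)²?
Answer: -33228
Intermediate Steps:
R(n, T) = (-1 + T)²
R(-106, 3) - 1*33232 = (-1 + 3)² - 1*33232 = 2² - 33232 = 4 - 33232 = -33228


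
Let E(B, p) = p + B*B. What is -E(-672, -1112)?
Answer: -450472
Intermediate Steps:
E(B, p) = p + B²
-E(-672, -1112) = -(-1112 + (-672)²) = -(-1112 + 451584) = -1*450472 = -450472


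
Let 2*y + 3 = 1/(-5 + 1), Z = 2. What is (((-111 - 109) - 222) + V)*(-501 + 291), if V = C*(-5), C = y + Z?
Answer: 372855/4 ≈ 93214.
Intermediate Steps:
y = -13/8 (y = -3/2 + 1/(2*(-5 + 1)) = -3/2 + (1/2)/(-4) = -3/2 + (1/2)*(-1/4) = -3/2 - 1/8 = -13/8 ≈ -1.6250)
C = 3/8 (C = -13/8 + 2 = 3/8 ≈ 0.37500)
V = -15/8 (V = (3/8)*(-5) = -15/8 ≈ -1.8750)
(((-111 - 109) - 222) + V)*(-501 + 291) = (((-111 - 109) - 222) - 15/8)*(-501 + 291) = ((-220 - 222) - 15/8)*(-210) = (-442 - 15/8)*(-210) = -3551/8*(-210) = 372855/4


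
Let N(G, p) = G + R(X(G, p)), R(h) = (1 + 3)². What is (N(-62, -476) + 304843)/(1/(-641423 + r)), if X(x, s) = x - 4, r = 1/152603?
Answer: -29834467326704196/152603 ≈ -1.9550e+11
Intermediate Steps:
r = 1/152603 ≈ 6.5530e-6
X(x, s) = -4 + x
R(h) = 16 (R(h) = 4² = 16)
N(G, p) = 16 + G (N(G, p) = G + 16 = 16 + G)
(N(-62, -476) + 304843)/(1/(-641423 + r)) = ((16 - 62) + 304843)/(1/(-641423 + 1/152603)) = (-46 + 304843)/(1/(-97883074068/152603)) = 304797/(-152603/97883074068) = 304797*(-97883074068/152603) = -29834467326704196/152603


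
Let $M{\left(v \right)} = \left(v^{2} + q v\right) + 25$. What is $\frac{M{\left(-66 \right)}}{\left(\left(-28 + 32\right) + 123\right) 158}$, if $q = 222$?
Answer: $- \frac{10271}{20066} \approx -0.51186$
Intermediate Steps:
$M{\left(v \right)} = 25 + v^{2} + 222 v$ ($M{\left(v \right)} = \left(v^{2} + 222 v\right) + 25 = 25 + v^{2} + 222 v$)
$\frac{M{\left(-66 \right)}}{\left(\left(-28 + 32\right) + 123\right) 158} = \frac{25 + \left(-66\right)^{2} + 222 \left(-66\right)}{\left(\left(-28 + 32\right) + 123\right) 158} = \frac{25 + 4356 - 14652}{\left(4 + 123\right) 158} = - \frac{10271}{127 \cdot 158} = - \frac{10271}{20066}$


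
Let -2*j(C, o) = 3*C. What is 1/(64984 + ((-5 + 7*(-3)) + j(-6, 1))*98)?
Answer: 1/63318 ≈ 1.5793e-5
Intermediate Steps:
j(C, o) = -3*C/2
1/(64984 + ((-5 + 7*(-3)) + j(-6, 1))*98) = 1/(64984 + ((-5 + 7*(-3)) - 3/2*(-6))*98) = 1/(64984 + ((-5 - 21) + 9)*98) = 1/(64984 + (-26 + 9)*98) = 1/(64984 - 17*98) = 1/(64984 - 1666) = 1/63318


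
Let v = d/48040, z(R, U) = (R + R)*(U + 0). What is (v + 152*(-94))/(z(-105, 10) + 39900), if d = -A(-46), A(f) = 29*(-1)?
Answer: -228798497/605304000 ≈ -0.37799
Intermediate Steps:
A(f) = -29
z(R, U) = 2*R*U (z(R, U) = (2*R)*U = 2*R*U)
d = 29 (d = -1*(-29) = 29)
v = 29/48040 ≈ 0.00060366
(v + 152*(-94))/(z(-105, 10) + 39900) = (29/48040 + 152*(-94))/(2*(-105)*10 + 39900) = (29/48040 - 14288)/(-2100 + 39900) = -686395491/48040/37800 = -686395491/48040*1/37800 = -228798497/605304000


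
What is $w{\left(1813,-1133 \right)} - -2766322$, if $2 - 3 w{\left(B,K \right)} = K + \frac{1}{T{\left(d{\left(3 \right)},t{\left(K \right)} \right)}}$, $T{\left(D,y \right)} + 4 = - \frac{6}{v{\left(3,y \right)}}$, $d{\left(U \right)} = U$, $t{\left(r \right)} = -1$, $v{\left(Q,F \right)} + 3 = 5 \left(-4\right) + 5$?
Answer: $\frac{91301114}{33} \approx 2.7667 \cdot 10^{6}$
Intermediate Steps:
$v{\left(Q,F \right)} = -18$ ($v{\left(Q,F \right)} = -3 + \left(5 \left(-4\right) + 5\right) = -3 + \left(-20 + 5\right) = -3 - 15 = -18$)
$T{\left(D,y \right)} = - \frac{11}{3}$ ($T{\left(D,y \right)} = -4 - \frac{6}{-18} = -4 - - \frac{1}{3} = -4 + \frac{1}{3} = - \frac{11}{3}$)
$w{\left(B,K \right)} = \frac{25}{33} - \frac{K}{3}$ ($w{\left(B,K \right)} = \frac{2}{3} - \frac{K + \frac{1}{- \frac{11}{3}}}{3} = \frac{2}{3} - \frac{K - \frac{3}{11}}{3} = \frac{2}{3} - \frac{- \frac{3}{11} + K}{3} = \frac{2}{3} - \left(- \frac{1}{11} + \frac{K}{3}\right) = \frac{25}{33} - \frac{K}{3}$)
$w{\left(1813,-1133 \right)} - -2766322 = \left(\frac{25}{33} - - \frac{1133}{3}\right) - -2766322 = \left(\frac{25}{33} + \frac{1133}{3}\right) + 2766322 = \frac{12488}{33} + 2766322 = \frac{91301114}{33}$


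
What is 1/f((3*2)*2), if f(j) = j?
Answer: 1/12 ≈ 0.083333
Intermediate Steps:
1/f((3*2)*2) = 1/((3*2)*2) = 1/(6*2) = 1/12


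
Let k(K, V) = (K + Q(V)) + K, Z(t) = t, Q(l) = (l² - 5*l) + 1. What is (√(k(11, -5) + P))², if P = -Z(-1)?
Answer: 74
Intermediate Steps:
Q(l) = 1 + l² - 5*l
k(K, V) = 1 + V² - 5*V + 2*K (k(K, V) = (K + (1 + V² - 5*V)) + K = (1 + K + V² - 5*V) + K = 1 + V² - 5*V + 2*K)
P = 1 (P = -1*(-1) = 1)
(√(k(11, -5) + P))² = (√((1 + (-5)² - 5*(-5) + 2*11) + 1))² = (√((1 + 25 + 25 + 22) + 1))² = (√(73 + 1))² = (√74)² = 74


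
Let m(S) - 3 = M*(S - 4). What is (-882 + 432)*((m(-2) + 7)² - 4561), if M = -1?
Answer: 1937250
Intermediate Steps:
m(S) = 7 - S (m(S) = 3 - (S - 4) = 3 - (-4 + S) = 3 + (4 - S) = 7 - S)
(-882 + 432)*((m(-2) + 7)² - 4561) = (-882 + 432)*(((7 - 1*(-2)) + 7)² - 4561) = -450*(((7 + 2) + 7)² - 4561) = -450*((9 + 7)² - 4561) = -450*(16² - 4561) = -450*(256 - 4561) = -450*(-4305) = 1937250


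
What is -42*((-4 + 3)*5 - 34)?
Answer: 1638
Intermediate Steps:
-42*((-4 + 3)*5 - 34) = -42*(-1*5 - 34) = -42*(-5 - 34) = -42*(-39) = 1638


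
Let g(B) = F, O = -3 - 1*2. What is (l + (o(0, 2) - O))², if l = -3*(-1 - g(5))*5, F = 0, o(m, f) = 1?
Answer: 441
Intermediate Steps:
O = -5 (O = -3 - 2 = -5)
g(B) = 0
l = 15 (l = -3*(-1 - 1*0)*5 = -3*(-1 + 0)*5 = -3*(-1)*5 = 3*5 = 15)
(l + (o(0, 2) - O))² = (15 + (1 - 1*(-5)))² = (15 + (1 + 5))² = (15 + 6)² = 21² = 441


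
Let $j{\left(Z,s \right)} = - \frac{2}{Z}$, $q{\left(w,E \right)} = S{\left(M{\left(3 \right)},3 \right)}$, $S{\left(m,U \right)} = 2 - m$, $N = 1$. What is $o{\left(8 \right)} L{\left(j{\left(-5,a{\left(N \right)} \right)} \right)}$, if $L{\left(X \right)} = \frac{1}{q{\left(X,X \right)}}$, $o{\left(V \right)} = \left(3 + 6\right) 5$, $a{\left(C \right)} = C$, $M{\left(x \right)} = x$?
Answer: $-45$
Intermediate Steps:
$o{\left(V \right)} = 45$ ($o{\left(V \right)} = 9 \cdot 5 = 45$)
$q{\left(w,E \right)} = -1$ ($q{\left(w,E \right)} = 2 - 3 = -1$)
$L{\left(X \right)} = -1$ ($L{\left(X \right)} = \frac{1}{-1} = -1$)
$o{\left(8 \right)} L{\left(j{\left(-5,a{\left(N \right)} \right)} \right)} = 45 \left(-1\right) = -45$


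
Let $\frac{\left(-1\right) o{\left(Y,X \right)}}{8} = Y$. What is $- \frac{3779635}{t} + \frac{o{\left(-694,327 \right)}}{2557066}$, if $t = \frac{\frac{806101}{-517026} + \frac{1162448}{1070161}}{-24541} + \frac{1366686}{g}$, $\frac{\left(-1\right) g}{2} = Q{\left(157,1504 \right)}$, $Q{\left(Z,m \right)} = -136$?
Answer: $- \frac{4461934819133036729638896145072}{5931635511907710205211396419} \approx -752.23$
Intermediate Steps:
$g = 272$ ($g = \left(-2\right) \left(-136\right) = 272$)
$o{\left(Y,X \right)} = - 8 Y$
$t = \frac{4639407439548068141543}{923342171294462568}$ ($t = \frac{\frac{806101}{-517026} + \frac{1162448}{1070161}}{-24541} + \frac{1366686}{272} = \left(806101 \left(- \frac{1}{517026}\right) + 1162448 \cdot \frac{1}{1070161}\right) \left(- \frac{1}{24541}\right) + 1366686 \cdot \frac{1}{272} = \left(- \frac{806101}{517026} + \frac{1162448}{1070161}\right) \left(- \frac{1}{24541}\right) + \frac{683343}{136} = \left(- \frac{261642012613}{553301061186}\right) \left(- \frac{1}{24541}\right) + \frac{683343}{136} = \frac{261642012613}{13578561342565626} + \frac{683343}{136} = \frac{4639407439548068141543}{923342171294462568} \approx 5024.6$)
$- \frac{3779635}{t} + \frac{o{\left(-694,327 \right)}}{2557066} = - \frac{3779635}{\frac{4639407439548068141543}{923342171294462568}} + \frac{\left(-8\right) \left(-694\right)}{2557066} = \left(-3779635\right) \frac{923342171294462568}{4639407439548068141543} + 5552 \cdot \frac{1}{2557066} = - \frac{3489896387600546028202680}{4639407439548068141543} + \frac{2776}{1278533} = - \frac{4461934819133036729638896145072}{5931635511907710205211396419}$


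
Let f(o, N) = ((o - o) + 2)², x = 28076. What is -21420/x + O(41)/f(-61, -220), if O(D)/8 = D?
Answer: 570203/7019 ≈ 81.237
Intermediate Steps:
O(D) = 8*D
f(o, N) = 4 (f(o, N) = (0 + 2)² = 2² = 4)
-21420/x + O(41)/f(-61, -220) = -21420/28076 + (8*41)/4 = -21420*1/28076 + 328*(¼) = -5355/7019 + 82 = 570203/7019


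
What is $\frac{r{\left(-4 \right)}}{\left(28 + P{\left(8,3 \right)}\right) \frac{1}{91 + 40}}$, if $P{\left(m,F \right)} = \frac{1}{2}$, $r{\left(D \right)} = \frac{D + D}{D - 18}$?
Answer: $\frac{1048}{627} \approx 1.6715$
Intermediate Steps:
$r{\left(D \right)} = \frac{2 D}{-18 + D}$
$P{\left(m,F \right)} = \frac{1}{2}$
$\frac{r{\left(-4 \right)}}{\left(28 + P{\left(8,3 \right)}\right) \frac{1}{91 + 40}} = \frac{2 \left(-4\right) \frac{1}{-18 - 4}}{\left(28 + \frac{1}{2}\right) \frac{1}{91 + 40}} = \frac{2 \left(-4\right) \frac{1}{-22}}{\frac{57}{2} \cdot \frac{1}{131}} = \frac{2 \left(-4\right) \left(- \frac{1}{22}\right)}{\frac{57}{2} \cdot \frac{1}{131}} = \frac{4}{11 \cdot \frac{57}{262}} = \frac{4}{11} \cdot \frac{262}{57} = \frac{1048}{627}$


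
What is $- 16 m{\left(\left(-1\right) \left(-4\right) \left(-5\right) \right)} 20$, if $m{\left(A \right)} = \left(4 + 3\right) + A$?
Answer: $4160$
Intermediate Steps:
$m{\left(A \right)} = 7 + A$
$- 16 m{\left(\left(-1\right) \left(-4\right) \left(-5\right) \right)} 20 = - 16 \left(7 + \left(-1\right) \left(-4\right) \left(-5\right)\right) 20 = - 16 \left(7 + 4 \left(-5\right)\right) 20 = - 16 \left(7 - 20\right) 20 = \left(-16\right) \left(-13\right) 20 = 208 \cdot 20 = 4160$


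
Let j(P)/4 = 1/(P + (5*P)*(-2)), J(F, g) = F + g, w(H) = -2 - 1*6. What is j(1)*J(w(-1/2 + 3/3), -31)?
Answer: 52/3 ≈ 17.333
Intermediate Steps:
w(H) = -8 (w(H) = -2 - 6 = -8)
j(P) = -4/(9*P) (j(P) = 4/(P + (5*P)*(-2)) = 4/(P - 10*P) = 4/((-9*P)) = 4*(-1/(9*P)) = -4/(9*P))
j(1)*J(w(-1/2 + 3/3), -31) = (-4/9/1)*(-8 - 31) = -4/9*1*(-39) = -4/9*(-39) = 52/3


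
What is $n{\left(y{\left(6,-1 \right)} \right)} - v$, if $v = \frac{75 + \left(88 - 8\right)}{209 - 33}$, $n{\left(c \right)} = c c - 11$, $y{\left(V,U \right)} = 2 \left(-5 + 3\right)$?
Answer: $\frac{725}{176} \approx 4.1193$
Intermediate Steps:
$y{\left(V,U \right)} = -4$ ($y{\left(V,U \right)} = 2 \left(-2\right) = -4$)
$n{\left(c \right)} = -11 + c^{2}$ ($n{\left(c \right)} = c^{2} - 11 = -11 + c^{2}$)
$v = \frac{155}{176}$ ($v = \frac{75 + \left(88 - 8\right)}{176} = \left(75 + 80\right) \frac{1}{176} = 155 \cdot \frac{1}{176} = \frac{155}{176} \approx 0.88068$)
$n{\left(y{\left(6,-1 \right)} \right)} - v = \left(-11 + \left(-4\right)^{2}\right) - \frac{155}{176} = \left(-11 + 16\right) - \frac{155}{176} = 5 - \frac{155}{176} = \frac{725}{176}$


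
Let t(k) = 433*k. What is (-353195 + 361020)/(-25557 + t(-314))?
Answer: -7825/161519 ≈ -0.048446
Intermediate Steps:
(-353195 + 361020)/(-25557 + t(-314)) = (-353195 + 361020)/(-25557 + 433*(-314)) = 7825/(-25557 - 135962) = 7825/(-161519) = 7825*(-1/161519) = -7825/161519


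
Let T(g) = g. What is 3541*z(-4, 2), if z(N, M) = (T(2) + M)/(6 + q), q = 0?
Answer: 7082/3 ≈ 2360.7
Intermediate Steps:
z(N, M) = ⅓ + M/6 (z(N, M) = (2 + M)/(6 + 0) = (2 + M)/6 = (2 + M)*(⅙) = ⅓ + M/6)
3541*z(-4, 2) = 3541*(⅓ + (⅙)*2) = 3541*(⅓ + ⅓) = 3541*(⅔) = 7082/3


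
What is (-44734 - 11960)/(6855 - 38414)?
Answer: 5154/2869 ≈ 1.7964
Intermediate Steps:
(-44734 - 11960)/(6855 - 38414) = -56694/(-31559) = -56694*(-1/31559) = 5154/2869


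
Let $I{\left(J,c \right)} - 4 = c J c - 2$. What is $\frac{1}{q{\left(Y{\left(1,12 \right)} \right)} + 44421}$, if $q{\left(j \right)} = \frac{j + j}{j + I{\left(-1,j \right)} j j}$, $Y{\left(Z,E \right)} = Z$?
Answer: $\frac{1}{44422} \approx 2.2511 \cdot 10^{-5}$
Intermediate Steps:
$I{\left(J,c \right)} = 2 + J c^{2}$ ($I{\left(J,c \right)} = 4 + \left(c J c - 2\right) = 4 + \left(J c c - 2\right) = 4 + \left(J c^{2} - 2\right) = 4 + \left(-2 + J c^{2}\right) = 2 + J c^{2}$)
$q{\left(j \right)} = \frac{2 j}{j + j^{2} \left(2 - j^{2}\right)}$ ($q{\left(j \right)} = \frac{j + j}{j + \left(2 - j^{2}\right) j j} = \frac{2 j}{j + \left(2 - j^{2}\right) j^{2}} = \frac{2 j}{j + j^{2} \left(2 - j^{2}\right)}$)
$\frac{1}{q{\left(Y{\left(1,12 \right)} \right)} + 44421} = \frac{1}{- \frac{2}{-1 + 1 \left(-2 + 1^{2}\right)} + 44421} = \frac{1}{- \frac{2}{-1 + 1 \left(-2 + 1\right)} + 44421} = \frac{1}{- \frac{2}{-1 + 1 \left(-1\right)} + 44421} = \frac{1}{- \frac{2}{-1 - 1} + 44421} = \frac{1}{- \frac{2}{-2} + 44421} = \frac{1}{\left(-2\right) \left(- \frac{1}{2}\right) + 44421} = \frac{1}{1 + 44421} = \frac{1}{44422}$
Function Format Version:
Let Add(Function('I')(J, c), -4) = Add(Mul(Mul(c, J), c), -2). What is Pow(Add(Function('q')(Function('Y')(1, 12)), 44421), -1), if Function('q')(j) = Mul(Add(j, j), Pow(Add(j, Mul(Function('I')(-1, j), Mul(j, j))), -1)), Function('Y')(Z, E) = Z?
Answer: Rational(1, 44422) ≈ 2.2511e-5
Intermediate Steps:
Function('I')(J, c) = Add(2, Mul(J, Pow(c, 2))) (Function('I')(J, c) = Add(4, Add(Mul(Mul(c, J), c), -2)) = Add(4, Add(Mul(Mul(J, c), c), -2)) = Add(4, Add(Mul(J, Pow(c, 2)), -2)) = Add(4, Add(-2, Mul(J, Pow(c, 2)))) = Add(2, Mul(J, Pow(c, 2))))
Function('q')(j) = Mul(2, j, Pow(Add(j, Mul(Pow(j, 2), Add(2, Mul(-1, Pow(j, 2))))), -1)) (Function('q')(j) = Mul(Add(j, j), Pow(Add(j, Mul(Add(2, Mul(-1, Pow(j, 2))), Mul(j, j))), -1)) = Mul(Mul(2, j), Pow(Add(j, Mul(Add(2, Mul(-1, Pow(j, 2))), Pow(j, 2))), -1)) = Mul(Mul(2, j), Pow(Add(j, Mul(Pow(j, 2), Add(2, Mul(-1, Pow(j, 2))))), -1)) = Mul(2, j, Pow(Add(j, Mul(Pow(j, 2), Add(2, Mul(-1, Pow(j, 2))))), -1)))
Pow(Add(Function('q')(Function('Y')(1, 12)), 44421), -1) = Pow(Add(Mul(-2, Pow(Add(-1, Mul(1, Add(-2, Pow(1, 2)))), -1)), 44421), -1) = Pow(Add(Mul(-2, Pow(Add(-1, Mul(1, Add(-2, 1))), -1)), 44421), -1) = Pow(Add(Mul(-2, Pow(Add(-1, Mul(1, -1)), -1)), 44421), -1) = Pow(Add(Mul(-2, Pow(Add(-1, -1), -1)), 44421), -1) = Pow(Add(Mul(-2, Pow(-2, -1)), 44421), -1) = Pow(Add(Mul(-2, Rational(-1, 2)), 44421), -1) = Pow(Add(1, 44421), -1) = Pow(44422, -1) = Rational(1, 44422)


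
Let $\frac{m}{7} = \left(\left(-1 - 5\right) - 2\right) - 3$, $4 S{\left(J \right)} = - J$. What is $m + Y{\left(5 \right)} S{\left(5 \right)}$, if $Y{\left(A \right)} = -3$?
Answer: $- \frac{293}{4} \approx -73.25$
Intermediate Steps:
$S{\left(J \right)} = - \frac{J}{4}$ ($S{\left(J \right)} = \frac{\left(-1\right) J}{4} = - \frac{J}{4}$)
$m = -77$ ($m = 7 \left(\left(\left(-1 - 5\right) - 2\right) - 3\right) = 7 \left(\left(-6 - 2\right) - 3\right) = 7 \left(-8 - 3\right) = 7 \left(-11\right) = -77$)
$m + Y{\left(5 \right)} S{\left(5 \right)} = -77 - 3 \left(\left(- \frac{1}{4}\right) 5\right) = -77 - - \frac{15}{4} = -77 + \frac{15}{4} = - \frac{293}{4}$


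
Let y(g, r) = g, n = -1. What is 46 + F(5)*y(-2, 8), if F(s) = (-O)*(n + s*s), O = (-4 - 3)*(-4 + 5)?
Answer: -290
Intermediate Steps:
O = -7 (O = -7*1 = -7)
F(s) = -7 + 7*s**2 (F(s) = (-1*(-7))*(-1 + s*s) = 7*(-1 + s**2) = -7 + 7*s**2)
46 + F(5)*y(-2, 8) = 46 + (-7 + 7*5**2)*(-2) = 46 + (-7 + 7*25)*(-2) = 46 + (-7 + 175)*(-2) = 46 + 168*(-2) = 46 - 336 = -290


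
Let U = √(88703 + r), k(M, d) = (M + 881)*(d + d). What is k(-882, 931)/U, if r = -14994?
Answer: -1862*√73709/73709 ≈ -6.8583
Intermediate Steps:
k(M, d) = 2*d*(881 + M) (k(M, d) = (881 + M)*(2*d) = 2*d*(881 + M))
U = √73709 (U = √(88703 - 14994) = √73709 ≈ 271.49)
k(-882, 931)/U = (2*931*(881 - 882))/(√73709) = (2*931*(-1))*(√73709/73709) = -1862*√73709/73709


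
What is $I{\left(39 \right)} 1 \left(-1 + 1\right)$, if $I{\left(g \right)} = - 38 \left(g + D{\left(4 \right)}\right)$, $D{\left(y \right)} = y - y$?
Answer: $0$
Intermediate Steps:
$D{\left(y \right)} = 0$
$I{\left(g \right)} = - 38 g$ ($I{\left(g \right)} = - 38 \left(g + 0\right) = - 38 g$)
$I{\left(39 \right)} 1 \left(-1 + 1\right) = \left(-38\right) 39 \cdot 1 \left(-1 + 1\right) = - 1482 \cdot 1 \cdot 0 = \left(-1482\right) 0 = 0$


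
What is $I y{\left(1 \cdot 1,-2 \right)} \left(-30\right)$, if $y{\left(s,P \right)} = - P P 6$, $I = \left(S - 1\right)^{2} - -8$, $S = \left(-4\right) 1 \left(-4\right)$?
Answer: $167760$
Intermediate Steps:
$S = 16$ ($S = \left(-4\right) \left(-4\right) = 16$)
$I = 233$ ($I = \left(16 - 1\right)^{2} - -8 = 15^{2} + 8 = 225 + 8 = 233$)
$y{\left(s,P \right)} = - 6 P^{2}$ ($y{\left(s,P \right)} = - P^{2} \cdot 6 = - 6 P^{2}$)
$I y{\left(1 \cdot 1,-2 \right)} \left(-30\right) = 233 \left(- 6 \left(-2\right)^{2}\right) \left(-30\right) = 233 \left(\left(-6\right) 4\right) \left(-30\right) = 233 \left(-24\right) \left(-30\right) = \left(-5592\right) \left(-30\right) = 167760$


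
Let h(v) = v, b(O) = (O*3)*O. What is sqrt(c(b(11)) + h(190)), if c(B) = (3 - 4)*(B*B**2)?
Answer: I*sqrt(47831957) ≈ 6916.1*I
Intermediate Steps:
b(O) = 3*O**2 (b(O) = (3*O)*O = 3*O**2)
c(B) = -B**3
sqrt(c(b(11)) + h(190)) = sqrt(-(3*11**2)**3 + 190) = sqrt(-(3*121)**3 + 190) = sqrt(-1*363**3 + 190) = sqrt(-1*47832147 + 190) = sqrt(-47832147 + 190) = sqrt(-47831957) = I*sqrt(47831957)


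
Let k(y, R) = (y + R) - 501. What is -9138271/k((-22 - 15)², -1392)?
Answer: 9138271/524 ≈ 17439.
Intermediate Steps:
k(y, R) = -501 + R + y (k(y, R) = (R + y) - 501 = -501 + R + y)
-9138271/k((-22 - 15)², -1392) = -9138271/(-501 - 1392 + (-22 - 15)²) = -9138271/(-501 - 1392 + (-37)²) = -9138271/(-501 - 1392 + 1369) = -9138271/(-524) = -9138271*(-1/524) = 9138271/524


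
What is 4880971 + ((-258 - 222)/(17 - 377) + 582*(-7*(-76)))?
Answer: 15571789/3 ≈ 5.1906e+6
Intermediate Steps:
4880971 + ((-258 - 222)/(17 - 377) + 582*(-7*(-76))) = 4880971 + (-480/(-360) + 582*532) = 4880971 + (-480*(-1/360) + 309624) = 4880971 + (4/3 + 309624) = 4880971 + 928876/3 = 15571789/3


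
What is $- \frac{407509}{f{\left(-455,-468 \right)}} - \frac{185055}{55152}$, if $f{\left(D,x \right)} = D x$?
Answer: $- \frac{1718904113}{326224080} \approx -5.2691$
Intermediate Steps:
$- \frac{407509}{f{\left(-455,-468 \right)}} - \frac{185055}{55152} = - \frac{407509}{\left(-455\right) \left(-468\right)} - \frac{185055}{55152} = - \frac{407509}{212940} - \frac{61685}{18384} = - \frac{1718904113}{326224080}$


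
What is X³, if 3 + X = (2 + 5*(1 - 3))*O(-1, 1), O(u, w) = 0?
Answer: -27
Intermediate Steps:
X = -3 (X = -3 + (2 + 5*(1 - 3))*0 = -3 + (2 + 5*(-2))*0 = -3 + (2 - 10)*0 = -3 - 8*0 = -3 + 0 = -3)
X³ = (-3)³ = -27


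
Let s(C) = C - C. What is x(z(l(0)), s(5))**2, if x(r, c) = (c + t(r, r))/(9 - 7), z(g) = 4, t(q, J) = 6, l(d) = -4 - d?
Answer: 9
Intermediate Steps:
s(C) = 0
x(r, c) = 3 + c/2 (x(r, c) = (c + 6)/(9 - 7) = (6 + c)/2 = (6 + c)*(1/2) = 3 + c/2)
x(z(l(0)), s(5))**2 = (3 + (1/2)*0)**2 = (3 + 0)**2 = 3**2 = 9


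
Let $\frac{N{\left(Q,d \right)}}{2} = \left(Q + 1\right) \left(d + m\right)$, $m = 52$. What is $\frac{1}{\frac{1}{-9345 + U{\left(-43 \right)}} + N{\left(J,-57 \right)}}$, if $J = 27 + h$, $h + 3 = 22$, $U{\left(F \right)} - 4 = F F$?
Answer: $- \frac{7492}{3521241} \approx -0.0021277$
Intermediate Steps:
$U{\left(F \right)} = 4 + F^{2}$ ($U{\left(F \right)} = 4 + F F = 4 + F^{2}$)
$h = 19$ ($h = -3 + 22 = 19$)
$J = 46$ ($J = 27 + 19 = 46$)
$N{\left(Q,d \right)} = 2 \left(1 + Q\right) \left(52 + d\right)$ ($N{\left(Q,d \right)} = 2 \left(Q + 1\right) \left(d + 52\right) = 2 \left(1 + Q\right) \left(52 + d\right)$)
$\frac{1}{\frac{1}{-9345 + U{\left(-43 \right)}} + N{\left(J,-57 \right)}} = \frac{1}{\frac{1}{-9345 + \left(4 + \left(-43\right)^{2}\right)} + \left(104 + 2 \left(-57\right) + 104 \cdot 46 + 2 \cdot 46 \left(-57\right)\right)} = \frac{1}{\frac{1}{-9345 + \left(4 + 1849\right)} + \left(104 - 114 + 4784 - 5244\right)} = \frac{1}{\frac{1}{-9345 + 1853} - 470} = \frac{1}{\frac{1}{-7492} - 470} = \frac{1}{- \frac{1}{7492} - 470} = \frac{1}{- \frac{3521241}{7492}} = - \frac{7492}{3521241}$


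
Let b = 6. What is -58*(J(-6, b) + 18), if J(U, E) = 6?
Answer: -1392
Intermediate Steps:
-58*(J(-6, b) + 18) = -58*(6 + 18) = -58*24 = -1392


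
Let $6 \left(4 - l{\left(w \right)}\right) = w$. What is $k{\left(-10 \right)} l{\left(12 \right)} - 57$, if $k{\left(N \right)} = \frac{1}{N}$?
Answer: $- \frac{286}{5} \approx -57.2$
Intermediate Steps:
$l{\left(w \right)} = 4 - \frac{w}{6}$
$k{\left(-10 \right)} l{\left(12 \right)} - 57 = \frac{4 - 2}{-10} - 57 = - \frac{4 - 2}{10} - 57 = \left(- \frac{1}{10}\right) 2 - 57 = - \frac{1}{5} - 57 = - \frac{286}{5}$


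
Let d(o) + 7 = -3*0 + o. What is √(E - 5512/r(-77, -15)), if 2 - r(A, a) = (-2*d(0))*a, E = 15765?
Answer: √15739 ≈ 125.46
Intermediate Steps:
d(o) = -7 + o (d(o) = -7 + (-3*0 + o) = -7 + (0 + o) = -7 + o)
r(A, a) = 2 - 14*a (r(A, a) = 2 - (-2*(-7 + 0))*a = 2 - (-2*(-7))*a = 2 - 14*a)
√(E - 5512/r(-77, -15)) = √(15765 - 5512/(2 - 14*(-15))) = √(15765 - 5512/(2 + 210)) = √(15765 - 5512/212) = √(15765 - 5512*1/212) = √(15765 - 26) = √15739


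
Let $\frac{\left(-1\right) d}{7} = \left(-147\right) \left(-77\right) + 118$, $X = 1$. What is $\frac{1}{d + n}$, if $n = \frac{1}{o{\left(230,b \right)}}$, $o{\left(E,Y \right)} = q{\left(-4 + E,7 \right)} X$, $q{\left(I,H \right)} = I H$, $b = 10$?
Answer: $- \frac{1582}{126653337} \approx -1.2491 \cdot 10^{-5}$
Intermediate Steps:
$q{\left(I,H \right)} = H I$
$d = -80059$ ($d = - 7 \left(\left(-147\right) \left(-77\right) + 118\right) = - 7 \left(11319 + 118\right) = \left(-7\right) 11437 = -80059$)
$o{\left(E,Y \right)} = -28 + 7 E$ ($o{\left(E,Y \right)} = 7 \left(-4 + E\right) 1 = \left(-28 + 7 E\right) 1 = -28 + 7 E$)
$n = \frac{1}{1582}$ ($n = \frac{1}{-28 + 7 \cdot 230} = \frac{1}{-28 + 1610} = \frac{1}{1582} \approx 0.00063211$)
$\frac{1}{d + n} = \frac{1}{-80059 + \frac{1}{1582}} = \frac{1}{- \frac{126653337}{1582}} = - \frac{1582}{126653337}$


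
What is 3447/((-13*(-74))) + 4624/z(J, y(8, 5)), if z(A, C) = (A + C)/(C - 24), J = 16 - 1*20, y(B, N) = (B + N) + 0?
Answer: -48900145/8658 ≈ -5648.0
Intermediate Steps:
y(B, N) = B + N
J = -4 (J = 16 - 20 = -4)
z(A, C) = (A + C)/(-24 + C)
3447/((-13*(-74))) + 4624/z(J, y(8, 5)) = 3447/((-13*(-74))) + 4624/(((-4 + (8 + 5))/(-24 + (8 + 5)))) = 3447/962 + 4624/(((-4 + 13)/(-24 + 13))) = 3447*(1/962) + 4624/((9/(-11))) = 3447/962 + 4624/((-1/11*9)) = 3447/962 + 4624/(-9/11) = 3447/962 + 4624*(-11/9) = 3447/962 - 50864/9 = -48900145/8658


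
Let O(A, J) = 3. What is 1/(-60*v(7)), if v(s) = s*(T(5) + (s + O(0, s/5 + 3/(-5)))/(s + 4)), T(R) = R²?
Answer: -11/119700 ≈ -9.1896e-5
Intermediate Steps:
v(s) = s*(25 + (3 + s)/(4 + s)) (v(s) = s*(5² + (s + 3)/(s + 4)) = s*(25 + (3 + s)/(4 + s)))
1/(-60*v(7)) = 1/(-420*(103 + 26*7)/(4 + 7)) = 1/(-420*(103 + 182)/11) = 1/(-420*285/11) = 1/(-60*1995/11) = 1/(-119700/11) = -11/119700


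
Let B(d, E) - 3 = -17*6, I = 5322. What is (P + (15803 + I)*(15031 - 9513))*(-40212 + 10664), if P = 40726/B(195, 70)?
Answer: -340988840451152/99 ≈ -3.4443e+12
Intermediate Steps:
B(d, E) = -99 (B(d, E) = 3 - 17*6 = 3 - 102 = -99)
P = -40726/99 (P = 40726/(-99) = 40726*(-1/99) = -40726/99 ≈ -411.37)
(P + (15803 + I)*(15031 - 9513))*(-40212 + 10664) = (-40726/99 + (15803 + 5322)*(15031 - 9513))*(-40212 + 10664) = (-40726/99 + 21125*5518)*(-29548) = (-40726/99 + 116567750)*(-29548) = (11540166524/99)*(-29548) = -340988840451152/99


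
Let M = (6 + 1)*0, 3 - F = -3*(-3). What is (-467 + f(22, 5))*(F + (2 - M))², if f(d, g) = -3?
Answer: -7520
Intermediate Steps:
F = -6 (F = 3 - (-3)*(-3) = 3 - 1*9 = 3 - 9 = -6)
M = 0 (M = 7*0 = 0)
(-467 + f(22, 5))*(F + (2 - M))² = (-467 - 3)*(-6 + (2 - 1*0))² = -470*(-6 + (2 + 0))² = -470*(-6 + 2)² = -470*(-4)² = -470*16 = -7520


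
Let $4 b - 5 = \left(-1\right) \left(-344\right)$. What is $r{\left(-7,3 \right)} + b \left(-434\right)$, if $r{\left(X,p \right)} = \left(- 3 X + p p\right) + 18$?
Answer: $- \frac{75637}{2} \approx -37819.0$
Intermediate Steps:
$b = \frac{349}{4}$ ($b = \frac{5}{4} + \frac{\left(-1\right) \left(-344\right)}{4} = \frac{5}{4} + \frac{1}{4} \cdot 344 = \frac{5}{4} + 86 = \frac{349}{4} \approx 87.25$)
$r{\left(X,p \right)} = 18 + p^{2} - 3 X$ ($r{\left(X,p \right)} = \left(- 3 X + p^{2}\right) + 18 = \left(p^{2} - 3 X\right) + 18 = 18 + p^{2} - 3 X$)
$r{\left(-7,3 \right)} + b \left(-434\right) = \left(18 + 3^{2} - -21\right) + \frac{349}{4} \left(-434\right) = \left(18 + 9 + 21\right) - \frac{75733}{2} = 48 - \frac{75733}{2} = - \frac{75637}{2}$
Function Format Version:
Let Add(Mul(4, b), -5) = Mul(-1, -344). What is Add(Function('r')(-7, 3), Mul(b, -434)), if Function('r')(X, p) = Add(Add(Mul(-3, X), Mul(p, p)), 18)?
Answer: Rational(-75637, 2) ≈ -37819.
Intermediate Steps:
b = Rational(349, 4) (b = Add(Rational(5, 4), Mul(Rational(1, 4), Mul(-1, -344))) = Add(Rational(5, 4), Mul(Rational(1, 4), 344)) = Add(Rational(5, 4), 86) = Rational(349, 4) ≈ 87.250)
Function('r')(X, p) = Add(18, Pow(p, 2), Mul(-3, X)) (Function('r')(X, p) = Add(Add(Mul(-3, X), Pow(p, 2)), 18) = Add(Add(Pow(p, 2), Mul(-3, X)), 18) = Add(18, Pow(p, 2), Mul(-3, X)))
Add(Function('r')(-7, 3), Mul(b, -434)) = Add(Add(18, Pow(3, 2), Mul(-3, -7)), Mul(Rational(349, 4), -434)) = Add(Add(18, 9, 21), Rational(-75733, 2)) = Add(48, Rational(-75733, 2)) = Rational(-75637, 2)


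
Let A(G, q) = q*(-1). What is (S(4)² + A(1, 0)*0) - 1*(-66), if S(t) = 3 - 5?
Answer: 70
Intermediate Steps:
S(t) = -2
A(G, q) = -q
(S(4)² + A(1, 0)*0) - 1*(-66) = ((-2)² - 1*0*0) - 1*(-66) = (4 + 0*0) + 66 = (4 + 0) + 66 = 4 + 66 = 70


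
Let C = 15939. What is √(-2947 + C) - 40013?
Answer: -40013 + 8*√203 ≈ -39899.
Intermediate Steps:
√(-2947 + C) - 40013 = √(-2947 + 15939) - 40013 = √12992 - 40013 = 8*√203 - 40013 = -40013 + 8*√203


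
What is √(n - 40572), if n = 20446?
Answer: I*√20126 ≈ 141.87*I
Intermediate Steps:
√(n - 40572) = √(20446 - 40572) = √(-20126) = I*√20126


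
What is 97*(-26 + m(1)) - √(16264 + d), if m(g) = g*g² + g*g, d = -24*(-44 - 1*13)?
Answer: -2328 - 4*√1102 ≈ -2460.8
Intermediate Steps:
d = 1368 (d = -24*(-44 - 13) = -24*(-57) = 1368)
m(g) = g² + g³ (m(g) = g³ + g² = g² + g³)
97*(-26 + m(1)) - √(16264 + d) = 97*(-26 + 1²*(1 + 1)) - √(16264 + 1368) = 97*(-26 + 1*2) - √17632 = 97*(-26 + 2) - 4*√1102 = 97*(-24) - 4*√1102 = -2328 - 4*√1102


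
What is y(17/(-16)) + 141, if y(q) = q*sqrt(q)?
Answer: 141 - 17*I*sqrt(17)/64 ≈ 141.0 - 1.0952*I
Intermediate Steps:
y(q) = q**(3/2)
y(17/(-16)) + 141 = (17/(-16))**(3/2) + 141 = (17*(-1/16))**(3/2) + 141 = (-17/16)**(3/2) + 141 = -17*I*sqrt(17)/64 + 141 = 141 - 17*I*sqrt(17)/64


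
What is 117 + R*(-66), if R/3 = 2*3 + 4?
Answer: -1863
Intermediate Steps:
R = 30 (R = 3*(2*3 + 4) = 3*(6 + 4) = 3*10 = 30)
117 + R*(-66) = 117 + 30*(-66) = 117 - 1980 = -1863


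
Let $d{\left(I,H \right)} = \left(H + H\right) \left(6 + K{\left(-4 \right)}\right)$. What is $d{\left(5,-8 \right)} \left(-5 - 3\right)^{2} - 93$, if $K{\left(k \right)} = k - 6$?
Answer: $4003$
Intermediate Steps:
$K{\left(k \right)} = -6 + k$ ($K{\left(k \right)} = k - 6 = -6 + k$)
$d{\left(I,H \right)} = - 8 H$ ($d{\left(I,H \right)} = \left(H + H\right) \left(6 - 10\right) = 2 H \left(6 - 10\right) = 2 H \left(-4\right) = - 8 H$)
$d{\left(5,-8 \right)} \left(-5 - 3\right)^{2} - 93 = \left(-8\right) \left(-8\right) \left(-5 - 3\right)^{2} - 93 = 64 \left(-8\right)^{2} - 93 = 64 \cdot 64 - 93 = 4096 - 93 = 4003$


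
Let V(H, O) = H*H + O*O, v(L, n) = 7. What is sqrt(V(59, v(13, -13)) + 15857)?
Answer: sqrt(19387) ≈ 139.24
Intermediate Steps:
V(H, O) = H**2 + O**2
sqrt(V(59, v(13, -13)) + 15857) = sqrt((59**2 + 7**2) + 15857) = sqrt((3481 + 49) + 15857) = sqrt(3530 + 15857) = sqrt(19387)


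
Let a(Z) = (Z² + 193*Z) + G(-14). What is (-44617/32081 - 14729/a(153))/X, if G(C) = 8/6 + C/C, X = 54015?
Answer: -654129208/21170292161655 ≈ -3.0898e-5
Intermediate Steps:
G(C) = 7/3 (G(C) = 8*(⅙) + 1 = 4/3 + 1 = 7/3)
a(Z) = 7/3 + Z² + 193*Z (a(Z) = (Z² + 193*Z) + 7/3 = 7/3 + Z² + 193*Z)
(-44617/32081 - 14729/a(153))/X = (-44617/32081 - 14729/(7/3 + 153² + 193*153))/54015 = (-44617*1/32081 - 14729/(7/3 + 23409 + 29529))*(1/54015) = (-44617/32081 - 14729/158821/3)*(1/54015) = (-44617/32081 - 14729*3/158821)*(1/54015) = (-44617/32081 - 3399/12217)*(1/54015) = -654129208/391933577*1/54015 = -654129208/21170292161655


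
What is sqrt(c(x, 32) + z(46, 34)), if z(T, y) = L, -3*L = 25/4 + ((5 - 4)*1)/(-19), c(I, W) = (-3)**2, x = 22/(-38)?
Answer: sqrt(10013)/38 ≈ 2.6333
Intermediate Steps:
x = -11/19 (x = 22*(-1/38) = -11/19 ≈ -0.57895)
c(I, W) = 9
L = -157/76 (L = -(25/4 + ((5 - 4)*1)/(-19))/3 = -(25*(1/4) + (1*1)*(-1/19))/3 = -(25/4 + 1*(-1/19))/3 = -(25/4 - 1/19)/3 = -1/3*471/76 = -157/76 ≈ -2.0658)
z(T, y) = -157/76
sqrt(c(x, 32) + z(46, 34)) = sqrt(9 - 157/76) = sqrt(527/76) = sqrt(10013)/38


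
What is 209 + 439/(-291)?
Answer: 60380/291 ≈ 207.49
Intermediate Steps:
209 + 439/(-291) = 209 - 1/291*439 = 209 - 439/291 = 60380/291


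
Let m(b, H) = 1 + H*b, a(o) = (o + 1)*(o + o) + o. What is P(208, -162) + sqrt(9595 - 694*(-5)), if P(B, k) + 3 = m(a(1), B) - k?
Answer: 1200 + sqrt(13065) ≈ 1314.3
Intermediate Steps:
a(o) = o + 2*o*(1 + o) (a(o) = (1 + o)*(2*o) + o = 2*o*(1 + o) + o = o + 2*o*(1 + o))
P(B, k) = -2 - k + 5*B (P(B, k) = -3 + ((1 + B*(1*(3 + 2*1))) - k) = -3 + ((1 + B*(1*(3 + 2))) - k) = -3 + ((1 + B*(1*5)) - k) = -3 + ((1 + B*5) - k) = -3 + ((1 + 5*B) - k) = -3 + (1 - k + 5*B) = -2 - k + 5*B)
P(208, -162) + sqrt(9595 - 694*(-5)) = (-2 - 1*(-162) + 5*208) + sqrt(9595 - 694*(-5)) = (-2 + 162 + 1040) + sqrt(9595 + 3470) = 1200 + sqrt(13065)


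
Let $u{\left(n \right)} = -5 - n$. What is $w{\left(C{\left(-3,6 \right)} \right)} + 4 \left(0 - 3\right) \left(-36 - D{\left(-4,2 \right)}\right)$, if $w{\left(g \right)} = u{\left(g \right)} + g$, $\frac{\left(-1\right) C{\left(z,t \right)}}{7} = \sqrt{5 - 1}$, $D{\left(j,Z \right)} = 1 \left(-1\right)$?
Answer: $415$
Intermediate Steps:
$D{\left(j,Z \right)} = -1$
$C{\left(z,t \right)} = -14$ ($C{\left(z,t \right)} = - 7 \sqrt{5 - 1} = - 7 \sqrt{4} = \left(-7\right) 2 = -14$)
$w{\left(g \right)} = -5$ ($w{\left(g \right)} = \left(-5 - g\right) + g = -5$)
$w{\left(C{\left(-3,6 \right)} \right)} + 4 \left(0 - 3\right) \left(-36 - D{\left(-4,2 \right)}\right) = -5 + 4 \left(0 - 3\right) \left(-36 - -1\right) = -5 + 4 \left(-3\right) \left(-36 + 1\right) = -5 - -420 = -5 + 420 = 415$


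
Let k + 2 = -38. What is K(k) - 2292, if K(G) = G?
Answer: -2332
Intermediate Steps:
k = -40 (k = -2 - 38 = -40)
K(k) - 2292 = -40 - 2292 = -2332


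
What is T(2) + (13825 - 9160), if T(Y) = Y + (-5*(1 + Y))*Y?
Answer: 4637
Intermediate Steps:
T(Y) = Y + Y*(-5 - 5*Y) (T(Y) = Y + (-5 - 5*Y)*Y = Y + Y*(-5 - 5*Y))
T(2) + (13825 - 9160) = -1*2*(4 + 5*2) + (13825 - 9160) = -1*2*(4 + 10) + 4665 = -1*2*14 + 4665 = -28 + 4665 = 4637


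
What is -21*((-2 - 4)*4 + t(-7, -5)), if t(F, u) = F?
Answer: 651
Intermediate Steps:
-21*((-2 - 4)*4 + t(-7, -5)) = -21*((-2 - 4)*4 - 7) = -21*(-6*4 - 7) = -21*(-24 - 7) = -21*(-31) = 651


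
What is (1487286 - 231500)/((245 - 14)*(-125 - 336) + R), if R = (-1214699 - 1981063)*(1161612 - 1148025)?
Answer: -179398/6202989255 ≈ -2.8921e-5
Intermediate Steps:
R = -43420818294 (R = -3195762*13587 = -43420818294)
(1487286 - 231500)/((245 - 14)*(-125 - 336) + R) = (1487286 - 231500)/((245 - 14)*(-125 - 336) - 43420818294) = 1255786/(231*(-461) - 43420818294) = 1255786/(-106491 - 43420818294) = 1255786/(-43420924785) = 1255786*(-1/43420924785) = -179398/6202989255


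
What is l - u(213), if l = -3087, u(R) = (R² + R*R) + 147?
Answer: -93972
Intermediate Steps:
u(R) = 147 + 2*R² (u(R) = (R² + R²) + 147 = 2*R² + 147 = 147 + 2*R²)
l - u(213) = -3087 - (147 + 2*213²) = -3087 - (147 + 2*45369) = -3087 - (147 + 90738) = -3087 - 1*90885 = -3087 - 90885 = -93972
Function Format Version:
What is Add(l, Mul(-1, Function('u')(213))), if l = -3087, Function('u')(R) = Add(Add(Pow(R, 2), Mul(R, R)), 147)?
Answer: -93972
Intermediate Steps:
Function('u')(R) = Add(147, Mul(2, Pow(R, 2))) (Function('u')(R) = Add(Add(Pow(R, 2), Pow(R, 2)), 147) = Add(Mul(2, Pow(R, 2)), 147) = Add(147, Mul(2, Pow(R, 2))))
Add(l, Mul(-1, Function('u')(213))) = Add(-3087, Mul(-1, Add(147, Mul(2, Pow(213, 2))))) = Add(-3087, Mul(-1, Add(147, Mul(2, 45369)))) = Add(-3087, Mul(-1, Add(147, 90738))) = Add(-3087, Mul(-1, 90885)) = Add(-3087, -90885) = -93972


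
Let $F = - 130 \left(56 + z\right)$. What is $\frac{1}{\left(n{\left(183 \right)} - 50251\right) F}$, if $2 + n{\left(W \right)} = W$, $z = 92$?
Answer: $\frac{1}{963346800} \approx 1.038 \cdot 10^{-9}$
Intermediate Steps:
$n{\left(W \right)} = -2 + W$
$F = -19240$ ($F = - 130 \left(56 + 92\right) = \left(-130\right) 148 = -19240$)
$\frac{1}{\left(n{\left(183 \right)} - 50251\right) F} = \frac{1}{\left(\left(-2 + 183\right) - 50251\right) \left(-19240\right)} = \frac{1}{181 - 50251} \left(- \frac{1}{19240}\right) = \frac{1}{-50070} \left(- \frac{1}{19240}\right) = \left(- \frac{1}{50070}\right) \left(- \frac{1}{19240}\right) = \frac{1}{963346800}$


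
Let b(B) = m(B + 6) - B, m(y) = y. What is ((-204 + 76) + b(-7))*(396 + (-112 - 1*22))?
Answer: -31964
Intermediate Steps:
b(B) = 6 (b(B) = (B + 6) - B = (6 + B) - B = 6)
((-204 + 76) + b(-7))*(396 + (-112 - 1*22)) = ((-204 + 76) + 6)*(396 + (-112 - 1*22)) = (-128 + 6)*(396 + (-112 - 22)) = -122*(396 - 134) = -122*262 = -31964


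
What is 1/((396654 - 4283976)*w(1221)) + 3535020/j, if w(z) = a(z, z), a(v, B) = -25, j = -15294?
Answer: -57257337565951/247719594450 ≈ -231.14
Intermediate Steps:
w(z) = -25
1/((396654 - 4283976)*w(1221)) + 3535020/j = 1/((396654 - 4283976)*(-25)) + 3535020/(-15294) = -1/25/(-3887322) + 3535020*(-1/15294) = -1/3887322*(-1/25) - 589170/2549 = 1/97183050 - 589170/2549 = -57257337565951/247719594450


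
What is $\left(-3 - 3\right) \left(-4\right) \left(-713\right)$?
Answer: $-17112$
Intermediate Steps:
$\left(-3 - 3\right) \left(-4\right) \left(-713\right) = \left(-6\right) \left(-4\right) \left(-713\right) = 24 \left(-713\right) = -17112$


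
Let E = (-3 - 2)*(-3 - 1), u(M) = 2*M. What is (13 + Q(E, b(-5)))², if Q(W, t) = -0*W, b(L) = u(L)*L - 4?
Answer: 169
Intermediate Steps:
E = 20 (E = -5*(-4) = 20)
b(L) = -4 + 2*L² (b(L) = (2*L)*L - 4 = 2*L² - 4 = -4 + 2*L²)
Q(W, t) = 0 (Q(W, t) = -1*0 = 0)
(13 + Q(E, b(-5)))² = (13 + 0)² = 13² = 169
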